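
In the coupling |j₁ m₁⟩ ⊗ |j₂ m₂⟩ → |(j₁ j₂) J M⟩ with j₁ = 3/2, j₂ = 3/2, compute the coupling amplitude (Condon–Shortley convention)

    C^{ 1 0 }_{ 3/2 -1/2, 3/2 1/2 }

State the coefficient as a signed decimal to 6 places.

-0.223607  (= −√(1/20))

√[3·2!1!1!/5! · 1!2!2!1!1!1!] = √(1/5)
  +(−1)^1/∏(1,1,1,1,0,0)! = -1  (running -1)
  +(−1)^2/∏(2,0,0,0,1,1)! = 1/2  (running -1/2)
⟨..|..⟩ = √(1/5)·(-1/2) = -0.223607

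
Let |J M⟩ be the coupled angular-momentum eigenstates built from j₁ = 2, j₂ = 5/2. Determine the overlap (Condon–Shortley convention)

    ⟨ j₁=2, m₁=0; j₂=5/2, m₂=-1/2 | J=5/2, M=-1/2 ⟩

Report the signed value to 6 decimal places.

−√(8/35) = -0.478091

√[6·2!2!3!/8! · 2!2!2!3!2!3!] = √(72/35)
  +(−1)^0/∏(0,2,2,2,0,1)! = 1/8  (running 1/8)
  +(−1)^1/∏(1,1,1,1,1,2)! = -1/2  (running -3/8)
  +(−1)^2/∏(2,0,0,0,2,3)! = 1/24  (running -1/3)
⟨..|..⟩ = √(72/35)·(-1/3) = -0.478091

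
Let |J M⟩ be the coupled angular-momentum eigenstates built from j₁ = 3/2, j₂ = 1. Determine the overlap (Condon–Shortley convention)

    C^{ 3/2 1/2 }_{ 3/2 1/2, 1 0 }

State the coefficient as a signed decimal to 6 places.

+0.258199  (= +√(1/15))

triangle: 1!·2!·1!/5! = 2/120
(j±m)!: 2!·1!·1!·1!·2!·1! = 4
prefactor² = (2J+1)·Δ·N² = 4/15
  k=0: +1/(0!·1!·1!·1!·1!·0!) = 1
  k=1: −1/(1!·0!·0!·0!·2!·1!) = -1/2
Σ = 1/2  ⇒  CG² = 4/15·1/2² = 1/15
CG = +√(1/15) = +0.258199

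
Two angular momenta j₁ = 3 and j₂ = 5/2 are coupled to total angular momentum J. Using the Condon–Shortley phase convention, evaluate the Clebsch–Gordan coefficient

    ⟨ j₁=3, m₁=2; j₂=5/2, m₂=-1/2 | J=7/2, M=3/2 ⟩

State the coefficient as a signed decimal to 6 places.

+√(2/21) ≈ +0.308607

√[8·2!4!3!/10! · 5!1!2!3!5!2!] = √(1536/7)
  +(−1)^0/∏(0,2,1,2,3,1)! = 1/24  (running 1/24)
  +(−1)^1/∏(1,1,0,1,4,2)! = -1/48  (running 1/48)
⟨..|..⟩ = √(1536/7)·(1/48) = +0.308607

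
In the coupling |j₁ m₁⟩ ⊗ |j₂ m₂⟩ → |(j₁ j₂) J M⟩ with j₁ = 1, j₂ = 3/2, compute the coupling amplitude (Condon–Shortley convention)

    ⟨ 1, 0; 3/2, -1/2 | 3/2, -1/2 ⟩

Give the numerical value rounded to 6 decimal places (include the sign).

+0.258199

j₁+j₂−J=1  J+j₁−j₂=1  J−j₁+j₂=2  j₁+j₂+J+1=5
(j₁±m₁, j₂±m₂, J±M) = (1,1,1,2,1,2)
P² = 4/15
sum k=0..1:
  [0] +1/1 = 1
  [1] −1/2 = -1/2
S = 1/2
C² = P²·S² = 1/15 ; C = +0.258199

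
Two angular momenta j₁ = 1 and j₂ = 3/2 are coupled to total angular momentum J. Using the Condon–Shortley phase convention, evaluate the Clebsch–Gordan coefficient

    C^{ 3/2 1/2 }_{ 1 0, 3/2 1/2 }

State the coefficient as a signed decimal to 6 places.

√[4·1!1!2!/5! · 1!1!2!1!2!1!] = √(4/15)
  +(−1)^0/∏(0,1,1,2,0,0)! = 1/2  (running 1/2)
  +(−1)^1/∏(1,0,0,1,1,1)! = -1  (running -1/2)
⟨..|..⟩ = √(4/15)·(-1/2) = -0.258199

-0.258199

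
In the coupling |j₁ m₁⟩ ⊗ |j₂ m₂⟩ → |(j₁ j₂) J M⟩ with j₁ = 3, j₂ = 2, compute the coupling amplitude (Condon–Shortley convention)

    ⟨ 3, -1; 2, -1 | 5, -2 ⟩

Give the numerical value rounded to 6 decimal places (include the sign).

√[11·0!6!4!/11! · 2!4!1!3!3!7!] = √(41472)
  +(−1)^0/∏(0,0,4,1,2,3)! = 1/288  (running 1/288)
⟨..|..⟩ = √(41472)·(1/288) = +0.707107

+√(1/2) ≈ +0.707107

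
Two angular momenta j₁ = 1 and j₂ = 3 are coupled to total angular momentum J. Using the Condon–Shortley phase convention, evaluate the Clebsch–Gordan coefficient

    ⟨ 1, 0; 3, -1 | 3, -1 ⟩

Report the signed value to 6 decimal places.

+√(1/12) ≈ +0.288675

triangle: 1!×1!×5!/8! = 120/40320
(j±m)!: 1!×1!×2!×4!×2!×4! = 2304
prefactor² = (2J+1)×Δ×N² = 48
  k=0: +1/(0!×1!×1!×2!×0!×3!) = 1/12
  k=1: −1/(1!×0!×0!×1!×1!×4!) = -1/24
Σ = 1/24  ⇒  CG² = 48×1/24² = 1/12
CG = +√(1/12) = +0.288675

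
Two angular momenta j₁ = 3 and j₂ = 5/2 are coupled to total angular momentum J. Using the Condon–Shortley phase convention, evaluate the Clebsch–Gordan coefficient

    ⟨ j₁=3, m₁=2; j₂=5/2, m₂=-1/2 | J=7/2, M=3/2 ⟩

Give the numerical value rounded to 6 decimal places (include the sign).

+√(2/21) ≈ +0.308607

j₁+j₂−J=2  J+j₁−j₂=4  J−j₁+j₂=3  j₁+j₂+J+1=10
(j₁±m₁, j₂±m₂, J±M) = (5,1,2,3,5,2)
P² = 1536/7
sum k=0..1:
  [0] +1/24 = 1/24
  [1] −1/48 = -1/48
S = 1/48
C² = P²·S² = 2/21 ; C = +0.308607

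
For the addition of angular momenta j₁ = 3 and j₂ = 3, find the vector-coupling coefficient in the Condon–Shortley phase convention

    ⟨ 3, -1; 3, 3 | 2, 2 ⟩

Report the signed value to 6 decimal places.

+√(5/42) = +0.345033

triangle: 4!*2!*2!/9! = 96/362880
(j±m)!: 2!*4!*6!*0!*4!*0! = 829440
prefactor² = (2J+1)*Δ*N² = 7680/7
  k=4: +1/(4!*0!*0!*2!*2!*0!) = 1/96
Σ = 1/96  ⇒  CG² = 7680/7*1/96² = 5/42
CG = +√(5/42) = +0.345033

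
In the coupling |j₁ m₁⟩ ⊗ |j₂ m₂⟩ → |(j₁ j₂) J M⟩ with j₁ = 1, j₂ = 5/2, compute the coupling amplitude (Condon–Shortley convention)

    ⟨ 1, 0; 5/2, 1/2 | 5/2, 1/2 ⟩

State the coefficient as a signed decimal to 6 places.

-0.169031

√[6·1!1!4!/7! · 1!1!3!2!3!2!] = √(144/35)
  +(−1)^0/∏(0,1,1,3,0,1)! = 1/6  (running 1/6)
  +(−1)^1/∏(1,0,0,2,1,2)! = -1/4  (running -1/12)
⟨..|..⟩ = √(144/35)·(-1/12) = -0.169031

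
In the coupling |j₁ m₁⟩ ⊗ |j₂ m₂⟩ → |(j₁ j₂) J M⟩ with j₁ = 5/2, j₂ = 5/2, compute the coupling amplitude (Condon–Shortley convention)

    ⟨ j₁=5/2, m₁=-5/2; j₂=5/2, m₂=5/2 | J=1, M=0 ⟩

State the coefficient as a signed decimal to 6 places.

j₁+j₂−J=4  J+j₁−j₂=1  J−j₁+j₂=1  j₁+j₂+J+1=7
(j₁±m₁, j₂±m₂, J±M) = (0,5,5,0,1,1)
P² = 1440/7
sum k=4..4:
  [4] +1/24 = 1/24
S = 1/24
C² = P²·S² = 5/14 ; C = +0.597614

+0.597614  (= +√(5/14))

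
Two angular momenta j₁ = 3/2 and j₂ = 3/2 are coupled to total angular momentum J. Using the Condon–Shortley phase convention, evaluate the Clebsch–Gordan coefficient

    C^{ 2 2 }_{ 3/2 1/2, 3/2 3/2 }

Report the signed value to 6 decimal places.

triangle: 1!*2!*2!/6! = 4/720
(j±m)!: 2!*1!*3!*0!*4!*0! = 288
prefactor² = (2J+1)*Δ*N² = 8
  k=1: −1/(1!*0!*0!*2!*2!*0!) = -1/4
Σ = -1/4  ⇒  CG² = 8*(-1/4)² = 1/2
CG = −√(1/2) = -0.707107

−√(1/2) = -0.707107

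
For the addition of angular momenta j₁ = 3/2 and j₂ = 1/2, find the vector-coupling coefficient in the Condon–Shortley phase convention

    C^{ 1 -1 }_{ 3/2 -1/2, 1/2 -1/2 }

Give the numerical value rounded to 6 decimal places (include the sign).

+√(1/4) ≈ +0.500000

j₁+j₂−J=1  J+j₁−j₂=2  J−j₁+j₂=0  j₁+j₂+J+1=4
(j₁±m₁, j₂±m₂, J±M) = (1,2,0,1,0,2)
P² = 1
sum k=0..0:
  [0] +1/2 = 1/2
S = 1/2
C² = P²·S² = 1/4 ; C = +0.500000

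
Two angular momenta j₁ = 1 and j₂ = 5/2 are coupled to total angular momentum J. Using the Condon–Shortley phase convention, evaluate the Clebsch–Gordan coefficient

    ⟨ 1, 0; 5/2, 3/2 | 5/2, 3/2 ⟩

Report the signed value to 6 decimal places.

-0.507093  (= −√(9/35))

j₁+j₂−J=1  J+j₁−j₂=1  J−j₁+j₂=4  j₁+j₂+J+1=7
(j₁±m₁, j₂±m₂, J±M) = (1,1,4,1,4,1)
P² = 576/35
sum k=0..1:
  [0] +1/24 = 1/24
  [1] −1/6 = -1/6
S = -1/8
C² = P²·S² = 9/35 ; C = -0.507093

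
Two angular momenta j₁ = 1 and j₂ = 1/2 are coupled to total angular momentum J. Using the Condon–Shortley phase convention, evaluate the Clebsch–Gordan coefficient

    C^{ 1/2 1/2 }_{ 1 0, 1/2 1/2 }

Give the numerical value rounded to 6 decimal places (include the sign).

-0.577350

√[2·1!1!0!/3! · 1!1!1!0!1!0!] = √(1/3)
  +(−1)^1/∏(1,0,0,0,1,0)! = -1  (running -1)
⟨..|..⟩ = √(1/3)·(-1) = -0.577350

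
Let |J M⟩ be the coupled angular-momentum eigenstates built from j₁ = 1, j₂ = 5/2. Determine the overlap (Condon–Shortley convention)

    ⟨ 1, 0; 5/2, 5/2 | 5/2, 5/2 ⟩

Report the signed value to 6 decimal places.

triangle: 1!*1!*4!/7! = 24/5040
(j±m)!: 1!*1!*5!*0!*5!*0! = 14400
prefactor² = (2J+1)*Δ*N² = 2880/7
  k=1: −1/(1!*0!*0!*4!*1!*0!) = -1/24
Σ = -1/24  ⇒  CG² = 2880/7*(-1/24)² = 5/7
CG = −√(5/7) = -0.845154

−√(5/7) = -0.845154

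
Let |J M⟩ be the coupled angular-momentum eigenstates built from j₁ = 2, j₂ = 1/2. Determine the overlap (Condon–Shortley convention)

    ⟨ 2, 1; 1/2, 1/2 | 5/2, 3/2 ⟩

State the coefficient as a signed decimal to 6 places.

+√(4/5) = +0.894427

√[6·0!4!1!/6! · 3!1!1!0!4!1!] = √(144/5)
  +(−1)^0/∏(0,0,1,1,3,0)! = 1/6  (running 1/6)
⟨..|..⟩ = √(144/5)·(1/6) = +0.894427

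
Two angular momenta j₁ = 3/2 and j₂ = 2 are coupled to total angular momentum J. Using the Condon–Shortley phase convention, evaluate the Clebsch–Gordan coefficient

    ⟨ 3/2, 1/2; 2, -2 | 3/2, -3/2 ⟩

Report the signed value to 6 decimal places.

+0.632456

√[4·2!1!2!/6! · 2!1!0!4!0!3!] = √(32/5)
  +(−1)^0/∏(0,2,1,0,0,2)! = 1/4  (running 1/4)
⟨..|..⟩ = √(32/5)·(1/4) = +0.632456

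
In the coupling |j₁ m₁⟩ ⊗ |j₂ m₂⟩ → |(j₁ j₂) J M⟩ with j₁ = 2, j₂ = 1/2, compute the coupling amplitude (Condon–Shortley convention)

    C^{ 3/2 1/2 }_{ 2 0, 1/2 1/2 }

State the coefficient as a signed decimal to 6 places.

-0.632456

triangle: 1!·3!·0!/5! = 6/120
(j±m)!: 2!·2!·1!·0!·2!·1! = 8
prefactor² = (2J+1)·Δ·N² = 8/5
  k=1: −1/(1!·0!·1!·0!·2!·0!) = -1/2
Σ = -1/2  ⇒  CG² = 8/5·(-1/2)² = 2/5
CG = −√(2/5) = -0.632456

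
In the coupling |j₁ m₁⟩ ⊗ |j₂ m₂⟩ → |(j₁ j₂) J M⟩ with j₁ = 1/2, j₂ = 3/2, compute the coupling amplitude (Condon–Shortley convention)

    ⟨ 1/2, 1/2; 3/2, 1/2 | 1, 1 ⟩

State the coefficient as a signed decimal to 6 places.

+√(1/4) = +0.500000

triangle: 1!×0!×2!/4! = 2/24
(j±m)!: 1!×0!×2!×1!×2!×0! = 4
prefactor² = (2J+1)×Δ×N² = 1
  k=0: +1/(0!×1!×0!×2!×0!×0!) = 1/2
Σ = 1/2  ⇒  CG² = 1×1/2² = 1/4
CG = +√(1/4) = +0.500000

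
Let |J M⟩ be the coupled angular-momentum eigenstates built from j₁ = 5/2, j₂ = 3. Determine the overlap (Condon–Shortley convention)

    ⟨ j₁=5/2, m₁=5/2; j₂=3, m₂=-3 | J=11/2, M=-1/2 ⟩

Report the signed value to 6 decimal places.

+0.046524

√[12·0!5!6!/12! · 5!0!0!6!5!6!] = √(1244160000/77)
  +(−1)^0/∏(0,0,0,0,5,6)! = 1/86400  (running 1/86400)
⟨..|..⟩ = √(1244160000/77)·(1/86400) = +0.046524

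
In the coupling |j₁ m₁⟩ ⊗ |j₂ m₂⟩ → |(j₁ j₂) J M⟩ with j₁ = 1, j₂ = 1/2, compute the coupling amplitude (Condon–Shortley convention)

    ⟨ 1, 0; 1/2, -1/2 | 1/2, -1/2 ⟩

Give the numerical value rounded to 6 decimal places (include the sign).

+0.577350

√[2·1!1!0!/3! · 1!1!0!1!0!1!] = √(1/3)
  +(−1)^0/∏(0,1,1,0,0,0)! = 1  (running 1)
⟨..|..⟩ = √(1/3)·(1) = +0.577350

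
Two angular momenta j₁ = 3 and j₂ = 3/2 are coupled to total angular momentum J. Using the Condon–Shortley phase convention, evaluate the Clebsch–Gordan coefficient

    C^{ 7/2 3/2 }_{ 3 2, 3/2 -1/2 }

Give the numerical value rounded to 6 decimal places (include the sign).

+√(3/7) ≈ +0.654654

j₁+j₂−J=1  J+j₁−j₂=5  J−j₁+j₂=2  j₁+j₂+J+1=9
(j₁±m₁, j₂±m₂, J±M) = (5,1,1,2,5,2)
P² = 6400/21
sum k=0..1:
  [0] +1/24 = 1/24
  [1] −1/240 = -1/240
S = 3/80
C² = P²·S² = 3/7 ; C = +0.654654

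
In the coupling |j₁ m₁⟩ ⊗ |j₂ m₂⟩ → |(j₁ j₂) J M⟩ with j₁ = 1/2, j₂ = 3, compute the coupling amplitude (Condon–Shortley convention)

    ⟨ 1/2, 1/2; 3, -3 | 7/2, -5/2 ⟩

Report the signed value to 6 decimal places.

j₁+j₂−J=0  J+j₁−j₂=1  J−j₁+j₂=6  j₁+j₂+J+1=8
(j₁±m₁, j₂±m₂, J±M) = (1,0,0,6,1,6)
P² = 518400/7
sum k=0..0:
  [0] +1/720 = 1/720
S = 1/720
C² = P²·S² = 1/7 ; C = +0.377964

+√(1/7) ≈ +0.377964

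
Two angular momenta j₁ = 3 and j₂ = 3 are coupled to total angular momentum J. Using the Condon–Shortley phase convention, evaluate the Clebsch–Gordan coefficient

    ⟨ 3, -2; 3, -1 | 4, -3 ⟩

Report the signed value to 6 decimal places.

-0.301511  (= −√(1/11))

j₁+j₂−J=2  J+j₁−j₂=4  J−j₁+j₂=4  j₁+j₂+J+1=11
(j₁±m₁, j₂±m₂, J±M) = (1,5,2,4,1,7)
P² = 82944/11
sum k=1..2:
  [1] −1/144 = -1/144
  [2] +1/288 = 1/288
S = -1/288
C² = P²·S² = 1/11 ; C = -0.301511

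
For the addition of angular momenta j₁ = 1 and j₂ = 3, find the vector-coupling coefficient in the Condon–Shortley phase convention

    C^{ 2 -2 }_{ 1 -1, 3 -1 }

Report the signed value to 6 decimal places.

√[5·2!0!4!/7! · 0!2!2!4!0!4!] = √(768/7)
  +(−1)^2/∏(2,0,0,0,0,4)! = 1/48  (running 1/48)
⟨..|..⟩ = √(768/7)·(1/48) = +0.218218

+√(1/21) = +0.218218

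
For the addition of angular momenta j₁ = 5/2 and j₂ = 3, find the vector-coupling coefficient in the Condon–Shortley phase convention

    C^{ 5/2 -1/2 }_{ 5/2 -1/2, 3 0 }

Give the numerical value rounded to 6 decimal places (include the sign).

√[6·3!2!3!/9! · 2!3!3!3!2!3!] = √(216/35)
  +(−1)^1/∏(1,2,2,2,0,1)! = -1/8  (running -1/8)
  +(−1)^2/∏(2,1,1,1,1,2)! = 1/4  (running 1/8)
  +(−1)^3/∏(3,0,0,0,2,3)! = -1/72  (running 1/9)
⟨..|..⟩ = √(216/35)·(1/9) = +0.276026

+0.276026  (= +√(8/105))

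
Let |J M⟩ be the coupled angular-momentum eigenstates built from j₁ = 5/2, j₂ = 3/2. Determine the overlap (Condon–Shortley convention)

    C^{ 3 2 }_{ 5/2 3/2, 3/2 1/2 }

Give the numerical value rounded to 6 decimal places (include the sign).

+√(1/12) ≈ +0.288675

triangle: 1!*4!*2!/8! = 48/40320
(j±m)!: 4!*1!*2!*1!*5!*1! = 5760
prefactor² = (2J+1)*Δ*N² = 48
  k=0: +1/(0!*1!*1!*2!*3!*0!) = 1/12
  k=1: −1/(1!*0!*0!*1!*4!*1!) = -1/24
Σ = 1/24  ⇒  CG² = 48*1/24² = 1/12
CG = +√(1/12) = +0.288675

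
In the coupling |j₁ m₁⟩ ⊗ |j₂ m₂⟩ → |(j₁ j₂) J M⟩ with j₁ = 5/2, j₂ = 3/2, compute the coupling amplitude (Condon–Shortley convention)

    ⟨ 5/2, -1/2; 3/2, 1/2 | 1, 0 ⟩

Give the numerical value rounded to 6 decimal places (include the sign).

+√(3/10) ≈ +0.547723

√[3·3!2!0!/6! · 2!3!2!1!1!1!] = √(6/5)
  +(−1)^2/∏(2,1,1,0,1,0)! = 1/2  (running 1/2)
⟨..|..⟩ = √(6/5)·(1/2) = +0.547723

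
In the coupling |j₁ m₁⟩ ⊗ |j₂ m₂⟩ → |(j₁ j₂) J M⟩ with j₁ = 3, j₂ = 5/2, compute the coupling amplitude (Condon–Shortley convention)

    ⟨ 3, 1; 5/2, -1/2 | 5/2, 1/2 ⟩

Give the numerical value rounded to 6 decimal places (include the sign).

√[6·3!3!2!/9! · 4!2!2!3!3!2!] = √(288/35)
  +(−1)^0/∏(0,3,2,2,1,0)! = 1/24  (running 1/24)
  +(−1)^1/∏(1,2,1,1,2,1)! = -1/4  (running -5/24)
  +(−1)^2/∏(2,1,0,0,3,2)! = 1/24  (running -1/6)
⟨..|..⟩ = √(288/35)·(-1/6) = -0.478091

−√(8/35) = -0.478091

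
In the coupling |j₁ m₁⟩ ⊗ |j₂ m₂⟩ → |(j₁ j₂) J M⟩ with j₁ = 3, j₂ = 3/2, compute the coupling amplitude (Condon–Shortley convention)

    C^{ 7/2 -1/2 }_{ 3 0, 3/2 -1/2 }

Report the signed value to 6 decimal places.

+0.308607

j₁+j₂−J=1  J+j₁−j₂=5  J−j₁+j₂=2  j₁+j₂+J+1=9
(j₁±m₁, j₂±m₂, J±M) = (3,3,1,2,3,4)
P² = 384/7
sum k=0..1:
  [0] +1/12 = 1/12
  [1] −1/24 = -1/24
S = 1/24
C² = P²·S² = 2/21 ; C = +0.308607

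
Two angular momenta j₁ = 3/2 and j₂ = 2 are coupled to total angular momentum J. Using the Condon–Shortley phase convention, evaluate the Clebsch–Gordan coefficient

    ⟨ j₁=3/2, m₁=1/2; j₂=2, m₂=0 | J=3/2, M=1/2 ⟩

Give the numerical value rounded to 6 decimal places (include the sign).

√[4·2!1!2!/6! · 2!1!2!2!2!1!] = √(16/45)
  +(−1)^0/∏(0,2,1,2,0,0)! = 1/4  (running 1/4)
  +(−1)^1/∏(1,1,0,1,1,1)! = -1  (running -3/4)
⟨..|..⟩ = √(16/45)·(-3/4) = -0.447214

−√(1/5) ≈ -0.447214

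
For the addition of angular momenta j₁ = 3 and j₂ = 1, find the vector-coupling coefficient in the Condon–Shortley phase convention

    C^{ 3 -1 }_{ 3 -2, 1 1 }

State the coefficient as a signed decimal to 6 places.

-0.645497  (= −√(5/12))

√[7·1!5!1!/8! · 1!5!2!0!2!4!] = √(240)
  +(−1)^1/∏(1,0,4,1,1,0)! = -1/24  (running -1/24)
⟨..|..⟩ = √(240)·(-1/24) = -0.645497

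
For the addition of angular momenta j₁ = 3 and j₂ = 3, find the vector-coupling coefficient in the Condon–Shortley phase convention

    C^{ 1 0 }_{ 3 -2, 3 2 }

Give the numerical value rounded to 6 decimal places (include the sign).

triangle: 5!×1!×1!/8! = 120/40320
(j±m)!: 1!×5!×5!×1!×1!×1! = 14400
prefactor² = (2J+1)×Δ×N² = 900/7
  k=4: +1/(4!×1!×1!×1!×0!×0!) = 1/24
  k=5: −1/(5!×0!×0!×0!×1!×1!) = -1/120
Σ = 1/30  ⇒  CG² = 900/7×1/30² = 1/7
CG = +√(1/7) = +0.377964

+√(1/7) = +0.377964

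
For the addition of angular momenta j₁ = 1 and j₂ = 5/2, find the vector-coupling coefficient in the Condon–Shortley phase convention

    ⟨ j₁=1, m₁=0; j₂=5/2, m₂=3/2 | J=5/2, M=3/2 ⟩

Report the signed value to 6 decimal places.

-0.507093

triangle: 1!*1!*4!/7! = 24/5040
(j±m)!: 1!*1!*4!*1!*4!*1! = 576
prefactor² = (2J+1)*Δ*N² = 576/35
  k=0: +1/(0!*1!*1!*4!*0!*0!) = 1/24
  k=1: −1/(1!*0!*0!*3!*1!*1!) = -1/6
Σ = -1/8  ⇒  CG² = 576/35*(-1/8)² = 9/35
CG = −√(9/35) = -0.507093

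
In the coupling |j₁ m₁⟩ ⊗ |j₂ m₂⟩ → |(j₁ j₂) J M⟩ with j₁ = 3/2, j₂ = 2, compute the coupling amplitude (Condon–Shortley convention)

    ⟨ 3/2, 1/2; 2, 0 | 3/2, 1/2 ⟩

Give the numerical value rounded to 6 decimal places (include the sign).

-0.447214  (= −√(1/5))

j₁+j₂−J=2  J+j₁−j₂=1  J−j₁+j₂=2  j₁+j₂+J+1=6
(j₁±m₁, j₂±m₂, J±M) = (2,1,2,2,2,1)
P² = 16/45
sum k=0..1:
  [0] +1/4 = 1/4
  [1] −1/1 = -1
S = -3/4
C² = P²·S² = 1/5 ; C = -0.447214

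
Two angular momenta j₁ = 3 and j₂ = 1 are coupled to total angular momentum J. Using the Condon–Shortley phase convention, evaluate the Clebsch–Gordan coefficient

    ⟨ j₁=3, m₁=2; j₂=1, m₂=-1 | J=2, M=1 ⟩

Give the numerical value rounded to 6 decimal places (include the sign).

+√(10/21) ≈ +0.690066

√[5·2!4!0!/7! · 5!1!0!2!3!1!] = √(480/7)
  +(−1)^0/∏(0,2,1,0,3,0)! = 1/12  (running 1/12)
⟨..|..⟩ = √(480/7)·(1/12) = +0.690066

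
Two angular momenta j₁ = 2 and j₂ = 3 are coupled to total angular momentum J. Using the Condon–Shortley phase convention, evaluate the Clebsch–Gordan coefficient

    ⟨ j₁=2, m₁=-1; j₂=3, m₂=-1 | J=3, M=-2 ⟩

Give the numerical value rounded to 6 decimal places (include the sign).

−√(1/4) ≈ -0.500000

√[7·2!2!4!/9! · 1!3!2!4!1!5!] = √(64)
  +(−1)^1/∏(1,1,2,1,0,3)! = -1/12  (running -1/12)
  +(−1)^2/∏(2,0,1,0,1,4)! = 1/48  (running -1/16)
⟨..|..⟩ = √(64)·(-1/16) = -0.500000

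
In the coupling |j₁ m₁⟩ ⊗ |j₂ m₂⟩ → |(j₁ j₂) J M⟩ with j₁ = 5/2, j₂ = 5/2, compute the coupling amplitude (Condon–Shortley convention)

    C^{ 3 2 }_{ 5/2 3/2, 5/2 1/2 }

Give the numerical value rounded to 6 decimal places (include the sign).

j₁+j₂−J=2  J+j₁−j₂=3  J−j₁+j₂=3  j₁+j₂+J+1=9
(j₁±m₁, j₂±m₂, J±M) = (4,1,3,2,5,1)
P² = 48
sum k=0..1:
  [0] +1/24 = 1/24
  [1] −1/12 = -1/12
S = -1/24
C² = P²·S² = 1/12 ; C = -0.288675

−√(1/12) = -0.288675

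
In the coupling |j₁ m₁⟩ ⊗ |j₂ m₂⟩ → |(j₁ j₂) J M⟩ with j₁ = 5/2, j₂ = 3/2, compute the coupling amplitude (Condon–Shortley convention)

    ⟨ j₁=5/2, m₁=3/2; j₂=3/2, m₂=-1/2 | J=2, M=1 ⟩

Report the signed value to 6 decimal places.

+0.154303

j₁+j₂−J=2  J+j₁−j₂=3  J−j₁+j₂=1  j₁+j₂+J+1=7
(j₁±m₁, j₂±m₂, J±M) = (4,1,1,2,3,1)
P² = 24/7
sum k=0..1:
  [0] +1/4 = 1/4
  [1] −1/6 = -1/6
S = 1/12
C² = P²·S² = 1/42 ; C = +0.154303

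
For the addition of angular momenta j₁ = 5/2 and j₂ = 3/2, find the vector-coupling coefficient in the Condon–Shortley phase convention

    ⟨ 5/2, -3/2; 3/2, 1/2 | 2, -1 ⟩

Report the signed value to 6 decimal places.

j₁+j₂−J=2  J+j₁−j₂=3  J−j₁+j₂=1  j₁+j₂+J+1=7
(j₁±m₁, j₂±m₂, J±M) = (1,4,2,1,1,3)
P² = 24/7
sum k=1..2:
  [1] −1/6 = -1/6
  [2] +1/4 = 1/4
S = 1/12
C² = P²·S² = 1/42 ; C = +0.154303

+0.154303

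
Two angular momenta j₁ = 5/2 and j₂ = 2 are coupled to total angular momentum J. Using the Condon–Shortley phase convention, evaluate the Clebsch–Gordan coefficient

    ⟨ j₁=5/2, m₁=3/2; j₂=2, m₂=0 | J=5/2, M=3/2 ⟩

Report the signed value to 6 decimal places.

-0.119523

j₁+j₂−J=2  J+j₁−j₂=3  J−j₁+j₂=2  j₁+j₂+J+1=8
(j₁±m₁, j₂±m₂, J±M) = (4,1,2,2,4,1)
P² = 288/35
sum k=0..1:
  [0] +1/8 = 1/8
  [1] −1/6 = -1/6
S = -1/24
C² = P²·S² = 1/70 ; C = -0.119523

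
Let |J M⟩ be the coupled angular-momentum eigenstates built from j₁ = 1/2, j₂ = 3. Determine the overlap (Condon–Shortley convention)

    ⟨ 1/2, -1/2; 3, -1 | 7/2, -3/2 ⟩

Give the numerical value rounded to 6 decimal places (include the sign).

+0.845154

triangle: 0!×1!×6!/8! = 720/40320
(j±m)!: 0!×1!×2!×4!×2!×5! = 11520
prefactor² = (2J+1)×Δ×N² = 11520/7
  k=0: +1/(0!×0!×1!×2!×0!×4!) = 1/48
Σ = 1/48  ⇒  CG² = 11520/7×1/48² = 5/7
CG = +√(5/7) = +0.845154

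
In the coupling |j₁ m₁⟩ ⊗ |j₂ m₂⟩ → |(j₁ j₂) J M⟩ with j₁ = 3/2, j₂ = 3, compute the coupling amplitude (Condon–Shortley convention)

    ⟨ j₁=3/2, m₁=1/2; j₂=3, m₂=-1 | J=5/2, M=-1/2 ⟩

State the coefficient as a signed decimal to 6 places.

j₁+j₂−J=2  J+j₁−j₂=1  J−j₁+j₂=4  j₁+j₂+J+1=8
(j₁±m₁, j₂±m₂, J±M) = (2,1,2,4,2,3)
P² = 288/35
sum k=0..1:
  [0] +1/8 = 1/8
  [1] −1/6 = -1/6
S = -1/24
C² = P²·S² = 1/70 ; C = -0.119523

-0.119523  (= −√(1/70))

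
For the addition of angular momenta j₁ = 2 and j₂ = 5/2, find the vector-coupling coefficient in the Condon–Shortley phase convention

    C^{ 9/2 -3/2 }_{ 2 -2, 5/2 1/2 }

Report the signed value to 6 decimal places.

triangle: 0!*4!*5!/10! = 2880/3628800
(j±m)!: 0!*4!*3!*2!*3!*6! = 1244160
prefactor² = (2J+1)*Δ*N² = 69120/7
  k=0: +1/(0!*0!*4!*3!*0!*2!) = 1/288
Σ = 1/288  ⇒  CG² = 69120/7*1/288² = 5/42
CG = +√(5/42) = +0.345033

+0.345033  (= +√(5/42))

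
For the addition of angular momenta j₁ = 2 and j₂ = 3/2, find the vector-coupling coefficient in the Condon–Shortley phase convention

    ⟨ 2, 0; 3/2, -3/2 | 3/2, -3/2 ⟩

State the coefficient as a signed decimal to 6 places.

√[4·2!2!1!/6! · 2!2!0!3!0!3!] = √(16/5)
  +(−1)^0/∏(0,2,2,0,0,1)! = 1/4  (running 1/4)
⟨..|..⟩ = √(16/5)·(1/4) = +0.447214

+0.447214  (= +√(1/5))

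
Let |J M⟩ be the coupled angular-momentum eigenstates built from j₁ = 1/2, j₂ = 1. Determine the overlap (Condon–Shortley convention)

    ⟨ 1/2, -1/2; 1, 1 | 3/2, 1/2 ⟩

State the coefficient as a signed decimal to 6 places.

+√(1/3) ≈ +0.577350

j₁+j₂−J=0  J+j₁−j₂=1  J−j₁+j₂=2  j₁+j₂+J+1=4
(j₁±m₁, j₂±m₂, J±M) = (0,1,2,0,2,1)
P² = 4/3
sum k=0..0:
  [0] +1/2 = 1/2
S = 1/2
C² = P²·S² = 1/3 ; C = +0.577350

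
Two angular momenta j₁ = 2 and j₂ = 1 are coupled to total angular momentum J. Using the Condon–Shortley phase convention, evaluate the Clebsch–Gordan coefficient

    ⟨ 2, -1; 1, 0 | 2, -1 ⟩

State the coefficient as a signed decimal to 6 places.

-0.408248

√[5·1!3!1!/6! · 1!3!1!1!1!3!] = √(3/2)
  +(−1)^0/∏(0,1,3,1,0,0)! = 1/6  (running 1/6)
  +(−1)^1/∏(1,0,2,0,1,1)! = -1/2  (running -1/3)
⟨..|..⟩ = √(3/2)·(-1/3) = -0.408248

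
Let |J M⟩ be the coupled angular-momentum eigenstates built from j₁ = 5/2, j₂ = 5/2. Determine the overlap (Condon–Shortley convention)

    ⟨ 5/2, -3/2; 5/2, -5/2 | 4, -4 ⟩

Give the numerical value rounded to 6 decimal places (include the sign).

+0.707107

√[9·1!4!4!/10! · 1!4!0!5!0!8!] = √(165888)
  +(−1)^0/∏(0,1,4,0,0,4)! = 1/576  (running 1/576)
⟨..|..⟩ = √(165888)·(1/576) = +0.707107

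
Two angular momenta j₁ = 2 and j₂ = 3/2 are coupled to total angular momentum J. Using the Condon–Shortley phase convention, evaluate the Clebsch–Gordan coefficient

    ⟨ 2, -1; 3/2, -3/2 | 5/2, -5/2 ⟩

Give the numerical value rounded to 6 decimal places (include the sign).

+√(3/7) ≈ +0.654654

√[6·1!3!2!/7! · 1!3!0!3!0!5!] = √(432/7)
  +(−1)^0/∏(0,1,3,0,0,2)! = 1/12  (running 1/12)
⟨..|..⟩ = √(432/7)·(1/12) = +0.654654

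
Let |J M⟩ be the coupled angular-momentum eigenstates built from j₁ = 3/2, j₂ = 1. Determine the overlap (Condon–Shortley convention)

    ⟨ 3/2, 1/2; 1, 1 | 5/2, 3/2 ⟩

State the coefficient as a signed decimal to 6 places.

triangle: 0!×3!×2!/6! = 12/720
(j±m)!: 2!×1!×2!×0!×4!×1! = 96
prefactor² = (2J+1)×Δ×N² = 48/5
  k=0: +1/(0!×0!×1!×2!×2!×0!) = 1/4
Σ = 1/4  ⇒  CG² = 48/5×1/4² = 3/5
CG = +√(3/5) = +0.774597

+√(3/5) ≈ +0.774597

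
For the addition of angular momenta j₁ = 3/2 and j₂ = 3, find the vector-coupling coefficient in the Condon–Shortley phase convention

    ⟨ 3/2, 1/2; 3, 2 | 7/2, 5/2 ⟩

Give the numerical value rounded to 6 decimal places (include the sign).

−√(1/7) = -0.377964

triangle: 1!*2!*5!/9! = 240/362880
(j±m)!: 2!*1!*5!*1!*6!*1! = 172800
prefactor² = (2J+1)*Δ*N² = 6400/7
  k=0: +1/(0!*1!*1!*5!*1!*0!) = 1/120
  k=1: −1/(1!*0!*0!*4!*2!*1!) = -1/48
Σ = -1/80  ⇒  CG² = 6400/7*(-1/80)² = 1/7
CG = −√(1/7) = -0.377964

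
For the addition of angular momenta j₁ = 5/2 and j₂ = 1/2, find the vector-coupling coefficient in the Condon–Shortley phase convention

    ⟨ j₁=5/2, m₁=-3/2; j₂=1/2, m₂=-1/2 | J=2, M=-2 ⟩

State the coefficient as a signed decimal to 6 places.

+√(1/6) ≈ +0.408248

√[5·1!4!0!/6! · 1!4!0!1!0!4!] = √(96)
  +(−1)^0/∏(0,1,4,0,0,0)! = 1/24  (running 1/24)
⟨..|..⟩ = √(96)·(1/24) = +0.408248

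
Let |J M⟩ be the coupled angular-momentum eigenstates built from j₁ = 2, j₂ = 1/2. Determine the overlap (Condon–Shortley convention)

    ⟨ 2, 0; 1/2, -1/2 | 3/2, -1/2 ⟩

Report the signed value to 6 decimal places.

√[4·1!3!0!/5! · 2!2!0!1!1!2!] = √(8/5)
  +(−1)^0/∏(0,1,2,0,1,0)! = 1/2  (running 1/2)
⟨..|..⟩ = √(8/5)·(1/2) = +0.632456

+0.632456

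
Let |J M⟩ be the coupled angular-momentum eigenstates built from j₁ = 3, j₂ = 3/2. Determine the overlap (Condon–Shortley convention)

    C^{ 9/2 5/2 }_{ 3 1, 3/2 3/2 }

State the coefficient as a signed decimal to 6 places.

+√(5/12) ≈ +0.645497

j₁+j₂−J=0  J+j₁−j₂=6  J−j₁+j₂=3  j₁+j₂+J+1=10
(j₁±m₁, j₂±m₂, J±M) = (4,2,3,0,7,2)
P² = 34560
sum k=0..0:
  [0] +1/288 = 1/288
S = 1/288
C² = P²·S² = 5/12 ; C = +0.645497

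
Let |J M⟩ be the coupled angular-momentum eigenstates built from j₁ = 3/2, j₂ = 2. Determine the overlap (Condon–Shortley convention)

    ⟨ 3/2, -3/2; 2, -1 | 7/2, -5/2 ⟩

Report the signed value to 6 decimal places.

√[8·0!3!4!/8! · 0!3!1!3!1!6!] = √(5184/7)
  +(−1)^0/∏(0,0,3,1,0,3)! = 1/36  (running 1/36)
⟨..|..⟩ = √(5184/7)·(1/36) = +0.755929

+0.755929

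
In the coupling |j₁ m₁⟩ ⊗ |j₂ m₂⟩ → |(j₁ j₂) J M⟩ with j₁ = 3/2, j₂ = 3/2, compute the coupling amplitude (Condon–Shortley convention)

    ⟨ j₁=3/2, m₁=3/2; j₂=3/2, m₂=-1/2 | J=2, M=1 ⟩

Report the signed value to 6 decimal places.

triangle: 1!·2!·2!/6! = 4/720
(j±m)!: 3!·0!·1!·2!·3!·1! = 72
prefactor² = (2J+1)·Δ·N² = 2
  k=0: +1/(0!·1!·0!·1!·2!·1!) = 1/2
Σ = 1/2  ⇒  CG² = 2·1/2² = 1/2
CG = +√(1/2) = +0.707107

+0.707107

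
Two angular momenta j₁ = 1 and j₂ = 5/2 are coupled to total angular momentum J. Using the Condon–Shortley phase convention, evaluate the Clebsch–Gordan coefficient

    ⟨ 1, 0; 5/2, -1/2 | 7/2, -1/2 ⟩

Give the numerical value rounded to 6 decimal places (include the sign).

triangle: 0!*2!*5!/8! = 240/40320
(j±m)!: 1!*1!*2!*3!*3!*4! = 1728
prefactor² = (2J+1)*Δ*N² = 576/7
  k=0: +1/(0!*0!*1!*2!*1!*3!) = 1/12
Σ = 1/12  ⇒  CG² = 576/7*1/12² = 4/7
CG = +√(4/7) = +0.755929

+0.755929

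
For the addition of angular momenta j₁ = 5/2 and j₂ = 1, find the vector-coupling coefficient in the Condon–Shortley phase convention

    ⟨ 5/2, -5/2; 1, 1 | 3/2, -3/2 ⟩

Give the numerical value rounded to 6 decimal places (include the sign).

+√(2/3) = +0.816497

√[4·2!3!0!/6! · 0!5!2!0!0!3!] = √(96)
  +(−1)^2/∏(2,0,3,0,0,0)! = 1/12  (running 1/12)
⟨..|..⟩ = √(96)·(1/12) = +0.816497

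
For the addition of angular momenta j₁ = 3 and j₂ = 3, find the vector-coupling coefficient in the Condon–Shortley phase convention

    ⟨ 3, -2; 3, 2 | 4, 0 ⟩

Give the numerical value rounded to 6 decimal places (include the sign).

√[9·2!4!4!/11! · 1!5!5!1!4!4!] = √(165888/77)
  +(−1)^1/∏(1,1,4,4,0,0)! = -1/576  (running -1/576)
  +(−1)^2/∏(2,0,3,3,1,1)! = 1/72  (running 7/576)
⟨..|..⟩ = √(165888/77)·(7/576) = +0.564076

+√(7/22) = +0.564076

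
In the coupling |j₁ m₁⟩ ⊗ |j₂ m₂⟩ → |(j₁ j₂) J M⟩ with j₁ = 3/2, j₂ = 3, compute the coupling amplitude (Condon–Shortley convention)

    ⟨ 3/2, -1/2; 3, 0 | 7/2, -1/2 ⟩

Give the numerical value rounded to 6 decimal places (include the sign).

−√(2/21) ≈ -0.308607

√[8·1!2!5!/9! · 1!2!3!3!3!4!] = √(384/7)
  +(−1)^0/∏(0,1,2,3,0,2)! = 1/24  (running 1/24)
  +(−1)^1/∏(1,0,1,2,1,3)! = -1/12  (running -1/24)
⟨..|..⟩ = √(384/7)·(-1/24) = -0.308607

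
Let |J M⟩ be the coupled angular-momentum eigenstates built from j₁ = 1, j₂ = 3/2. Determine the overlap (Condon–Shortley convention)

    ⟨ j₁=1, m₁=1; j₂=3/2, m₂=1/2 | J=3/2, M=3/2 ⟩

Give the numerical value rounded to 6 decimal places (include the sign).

+√(2/5) = +0.632456

triangle: 1!·1!·2!/5! = 2/120
(j±m)!: 2!·0!·2!·1!·3!·0! = 24
prefactor² = (2J+1)·Δ·N² = 8/5
  k=0: +1/(0!·1!·0!·2!·1!·0!) = 1/2
Σ = 1/2  ⇒  CG² = 8/5·1/2² = 2/5
CG = +√(2/5) = +0.632456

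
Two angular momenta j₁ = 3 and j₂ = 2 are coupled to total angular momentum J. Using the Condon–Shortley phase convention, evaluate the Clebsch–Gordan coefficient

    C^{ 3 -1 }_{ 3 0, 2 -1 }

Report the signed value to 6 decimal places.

−√(1/30) ≈ -0.182574

triangle: 2!·4!·2!/9! = 96/362880
(j±m)!: 3!·3!·1!·3!·2!·4! = 10368
prefactor² = (2J+1)·Δ·N² = 96/5
  k=0: +1/(0!·2!·3!·1!·1!·1!) = 1/12
  k=1: −1/(1!·1!·2!·0!·2!·2!) = -1/8
Σ = -1/24  ⇒  CG² = 96/5·(-1/24)² = 1/30
CG = −√(1/30) = -0.182574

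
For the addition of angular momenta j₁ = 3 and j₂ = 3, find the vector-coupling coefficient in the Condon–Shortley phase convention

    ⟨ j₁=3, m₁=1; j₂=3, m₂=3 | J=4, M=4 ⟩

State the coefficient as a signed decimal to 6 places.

+√(3/11) ≈ +0.522233

√[9·2!4!4!/11! · 4!2!6!0!8!0!] = √(3981312/11)
  +(−1)^2/∏(2,0,0,4,4,0)! = 1/1152  (running 1/1152)
⟨..|..⟩ = √(3981312/11)·(1/1152) = +0.522233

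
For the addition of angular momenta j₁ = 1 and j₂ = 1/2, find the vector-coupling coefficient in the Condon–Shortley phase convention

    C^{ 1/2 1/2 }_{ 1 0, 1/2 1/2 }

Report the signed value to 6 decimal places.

−√(1/3) ≈ -0.577350

j₁+j₂−J=1  J+j₁−j₂=1  J−j₁+j₂=0  j₁+j₂+J+1=3
(j₁±m₁, j₂±m₂, J±M) = (1,1,1,0,1,0)
P² = 1/3
sum k=1..1:
  [1] −1/1 = -1
S = -1
C² = P²·S² = 1/3 ; C = -0.577350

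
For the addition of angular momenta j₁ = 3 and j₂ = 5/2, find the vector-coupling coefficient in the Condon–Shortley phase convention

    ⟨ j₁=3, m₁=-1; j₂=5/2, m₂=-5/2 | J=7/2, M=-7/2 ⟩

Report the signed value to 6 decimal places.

+0.471405  (= +√(2/9))

triangle: 2!×4!×3!/10! = 288/3628800
(j±m)!: 2!×4!×0!×5!×0!×7! = 29030400
prefactor² = (2J+1)×Δ×N² = 18432
  k=0: +1/(0!×2!×4!×0!×0!×3!) = 1/288
Σ = 1/288  ⇒  CG² = 18432×1/288² = 2/9
CG = +√(2/9) = +0.471405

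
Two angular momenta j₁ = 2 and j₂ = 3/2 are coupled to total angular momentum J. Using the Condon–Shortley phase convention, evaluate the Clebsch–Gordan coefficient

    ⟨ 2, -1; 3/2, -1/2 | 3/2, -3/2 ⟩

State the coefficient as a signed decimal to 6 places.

triangle: 2!×2!×1!/6! = 4/720
(j±m)!: 1!×3!×1!×2!×0!×3! = 72
prefactor² = (2J+1)×Δ×N² = 8/5
  k=1: −1/(1!×1!×2!×0!×0!×1!) = -1/2
Σ = -1/2  ⇒  CG² = 8/5×(-1/2)² = 2/5
CG = −√(2/5) = -0.632456

−√(2/5) = -0.632456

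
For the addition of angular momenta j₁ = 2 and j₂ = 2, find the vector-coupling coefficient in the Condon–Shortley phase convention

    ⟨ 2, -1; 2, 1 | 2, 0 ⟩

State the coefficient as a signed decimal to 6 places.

triangle: 2!×2!×2!/7! = 8/5040
(j±m)!: 1!×3!×3!×1!×2!×2! = 144
prefactor² = (2J+1)×Δ×N² = 8/7
  k=1: −1/(1!×1!×2!×2!×0!×0!) = -1/4
  k=2: +1/(2!×0!×1!×1!×1!×1!) = 1/2
Σ = 1/4  ⇒  CG² = 8/7×1/4² = 1/14
CG = +√(1/14) = +0.267261

+√(1/14) = +0.267261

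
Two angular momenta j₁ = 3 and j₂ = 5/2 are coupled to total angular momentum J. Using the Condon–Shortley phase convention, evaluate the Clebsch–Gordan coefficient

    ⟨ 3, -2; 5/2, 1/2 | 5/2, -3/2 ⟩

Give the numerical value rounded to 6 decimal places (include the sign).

triangle: 3!×3!×2!/9! = 72/362880
(j±m)!: 1!×5!×3!×2!×1!×4! = 34560
prefactor² = (2J+1)×Δ×N² = 288/7
  k=2: +1/(2!×1!×3!×1!×0!×1!) = 1/12
  k=3: −1/(3!×0!×2!×0!×1!×2!) = -1/24
Σ = 1/24  ⇒  CG² = 288/7×1/24² = 1/14
CG = +√(1/14) = +0.267261

+0.267261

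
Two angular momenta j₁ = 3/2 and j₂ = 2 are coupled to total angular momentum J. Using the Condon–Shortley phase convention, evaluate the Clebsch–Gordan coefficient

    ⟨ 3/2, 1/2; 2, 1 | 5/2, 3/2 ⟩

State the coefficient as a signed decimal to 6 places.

j₁+j₂−J=1  J+j₁−j₂=2  J−j₁+j₂=3  j₁+j₂+J+1=7
(j₁±m₁, j₂±m₂, J±M) = (2,1,3,1,4,1)
P² = 144/35
sum k=0..1:
  [0] +1/6 = 1/6
  [1] −1/4 = -1/4
S = -1/12
C² = P²·S² = 1/35 ; C = -0.169031

-0.169031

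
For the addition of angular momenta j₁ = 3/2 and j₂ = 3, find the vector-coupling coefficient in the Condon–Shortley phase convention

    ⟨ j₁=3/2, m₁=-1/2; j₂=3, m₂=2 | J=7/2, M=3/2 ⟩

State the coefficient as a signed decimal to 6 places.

j₁+j₂−J=1  J+j₁−j₂=2  J−j₁+j₂=5  j₁+j₂+J+1=9
(j₁±m₁, j₂±m₂, J±M) = (1,2,5,1,5,2)
P² = 6400/21
sum k=0..1:
  [0] +1/240 = 1/240
  [1] −1/24 = -1/24
S = -3/80
C² = P²·S² = 3/7 ; C = -0.654654

−√(3/7) = -0.654654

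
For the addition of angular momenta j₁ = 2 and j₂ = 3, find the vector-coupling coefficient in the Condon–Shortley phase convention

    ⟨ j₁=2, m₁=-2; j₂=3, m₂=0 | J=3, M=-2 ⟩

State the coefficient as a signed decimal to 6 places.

√[7·2!2!4!/9! · 0!4!3!3!1!5!] = √(192)
  +(−1)^2/∏(2,0,2,1,0,3)! = 1/24  (running 1/24)
⟨..|..⟩ = √(192)·(1/24) = +0.577350

+0.577350  (= +√(1/3))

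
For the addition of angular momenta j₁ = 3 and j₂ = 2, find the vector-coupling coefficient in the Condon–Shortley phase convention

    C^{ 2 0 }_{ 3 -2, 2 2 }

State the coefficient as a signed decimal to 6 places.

-0.597614  (= −√(5/14))

j₁+j₂−J=3  J+j₁−j₂=3  J−j₁+j₂=1  j₁+j₂+J+1=8
(j₁±m₁, j₂±m₂, J±M) = (1,5,4,0,2,2)
P² = 360/7
sum k=3..3:
  [3] −1/12 = -1/12
S = -1/12
C² = P²·S² = 5/14 ; C = -0.597614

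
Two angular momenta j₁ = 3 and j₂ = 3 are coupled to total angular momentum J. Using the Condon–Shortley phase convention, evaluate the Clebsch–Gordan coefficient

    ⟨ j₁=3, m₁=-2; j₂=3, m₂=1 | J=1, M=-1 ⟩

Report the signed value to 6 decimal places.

j₁+j₂−J=5  J+j₁−j₂=1  J−j₁+j₂=1  j₁+j₂+J+1=8
(j₁±m₁, j₂±m₂, J±M) = (1,5,4,2,0,2)
P² = 720/7
sum k=4..4:
  [4] +1/24 = 1/24
S = 1/24
C² = P²·S² = 5/28 ; C = +0.422577

+0.422577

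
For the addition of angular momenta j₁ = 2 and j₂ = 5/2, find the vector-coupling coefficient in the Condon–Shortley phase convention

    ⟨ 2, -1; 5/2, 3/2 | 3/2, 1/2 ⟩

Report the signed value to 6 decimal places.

j₁+j₂−J=3  J+j₁−j₂=1  J−j₁+j₂=2  j₁+j₂+J+1=7
(j₁±m₁, j₂±m₂, J±M) = (1,3,4,1,2,1)
P² = 96/35
sum k=2..3:
  [2] +1/4 = 1/4
  [3] −1/6 = -1/6
S = 1/12
C² = P²·S² = 2/105 ; C = +0.138013

+0.138013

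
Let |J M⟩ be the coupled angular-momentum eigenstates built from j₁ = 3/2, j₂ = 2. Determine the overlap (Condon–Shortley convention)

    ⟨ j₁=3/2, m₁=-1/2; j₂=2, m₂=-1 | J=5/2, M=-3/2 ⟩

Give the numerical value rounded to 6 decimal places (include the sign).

j₁+j₂−J=1  J+j₁−j₂=2  J−j₁+j₂=3  j₁+j₂+J+1=7
(j₁±m₁, j₂±m₂, J±M) = (1,2,1,3,1,4)
P² = 144/35
sum k=0..1:
  [0] +1/4 = 1/4
  [1] −1/6 = -1/6
S = 1/12
C² = P²·S² = 1/35 ; C = +0.169031

+√(1/35) ≈ +0.169031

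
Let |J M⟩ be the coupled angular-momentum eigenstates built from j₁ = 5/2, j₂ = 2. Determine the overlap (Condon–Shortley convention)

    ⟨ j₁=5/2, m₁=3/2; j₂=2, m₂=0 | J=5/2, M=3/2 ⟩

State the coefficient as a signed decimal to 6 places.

−√(1/70) = -0.119523

triangle: 2!×3!×2!/8! = 24/40320
(j±m)!: 4!×1!×2!×2!×4!×1! = 2304
prefactor² = (2J+1)×Δ×N² = 288/35
  k=0: +1/(0!×2!×1!×2!×2!×0!) = 1/8
  k=1: −1/(1!×1!×0!×1!×3!×1!) = -1/6
Σ = -1/24  ⇒  CG² = 288/35×(-1/24)² = 1/70
CG = −√(1/70) = -0.119523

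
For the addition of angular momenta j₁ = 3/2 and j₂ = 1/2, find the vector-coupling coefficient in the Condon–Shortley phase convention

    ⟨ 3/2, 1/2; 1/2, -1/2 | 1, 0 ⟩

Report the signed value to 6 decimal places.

j₁+j₂−J=1  J+j₁−j₂=2  J−j₁+j₂=0  j₁+j₂+J+1=4
(j₁±m₁, j₂±m₂, J±M) = (2,1,0,1,1,1)
P² = 1/2
sum k=0..0:
  [0] +1/1 = 1
S = 1
C² = P²·S² = 1/2 ; C = +0.707107

+0.707107  (= +√(1/2))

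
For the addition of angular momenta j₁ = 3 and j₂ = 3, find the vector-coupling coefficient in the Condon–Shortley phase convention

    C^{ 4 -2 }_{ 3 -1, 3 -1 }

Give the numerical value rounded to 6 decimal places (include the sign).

triangle: 2!*4!*4!/11! = 1152/39916800
(j±m)!: 2!*4!*2!*4!*2!*6! = 3317760
prefactor² = (2J+1)*Δ*N² = 331776/385
  k=0: +1/(0!*2!*4!*2!*0!*2!) = 1/192
  k=1: −1/(1!*1!*3!*1!*1!*3!) = -1/36
  k=2: +1/(2!*0!*2!*0!*2!*4!) = 1/192
Σ = -5/288  ⇒  CG² = 331776/385*(-5/288)² = 20/77
CG = −√(20/77) = -0.509647

-0.509647  (= −√(20/77))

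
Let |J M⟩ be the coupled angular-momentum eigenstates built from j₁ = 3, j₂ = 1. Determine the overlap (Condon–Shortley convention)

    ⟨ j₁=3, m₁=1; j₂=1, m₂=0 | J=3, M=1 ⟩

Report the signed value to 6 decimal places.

j₁+j₂−J=1  J+j₁−j₂=5  J−j₁+j₂=1  j₁+j₂+J+1=8
(j₁±m₁, j₂±m₂, J±M) = (4,2,1,1,4,2)
P² = 48
sum k=0..1:
  [0] +1/12 = 1/12
  [1] −1/24 = -1/24
S = 1/24
C² = P²·S² = 1/12 ; C = +0.288675

+√(1/12) = +0.288675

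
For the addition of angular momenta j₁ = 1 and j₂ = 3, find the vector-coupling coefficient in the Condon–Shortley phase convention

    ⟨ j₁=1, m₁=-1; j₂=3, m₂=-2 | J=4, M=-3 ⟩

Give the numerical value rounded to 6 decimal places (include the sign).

√[9·0!2!6!/9! · 0!2!1!5!1!7!] = √(43200)
  +(−1)^0/∏(0,0,2,1,0,5)! = 1/240  (running 1/240)
⟨..|..⟩ = √(43200)·(1/240) = +0.866025

+0.866025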